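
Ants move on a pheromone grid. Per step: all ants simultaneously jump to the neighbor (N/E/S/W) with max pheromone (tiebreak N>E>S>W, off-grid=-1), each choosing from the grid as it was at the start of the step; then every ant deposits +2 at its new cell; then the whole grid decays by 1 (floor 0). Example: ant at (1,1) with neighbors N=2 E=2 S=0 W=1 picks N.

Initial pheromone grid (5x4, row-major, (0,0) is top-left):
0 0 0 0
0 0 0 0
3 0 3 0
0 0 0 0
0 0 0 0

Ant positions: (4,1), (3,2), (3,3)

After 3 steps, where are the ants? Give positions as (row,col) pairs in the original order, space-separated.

Step 1: ant0:(4,1)->N->(3,1) | ant1:(3,2)->N->(2,2) | ant2:(3,3)->N->(2,3)
  grid max=4 at (2,2)
Step 2: ant0:(3,1)->N->(2,1) | ant1:(2,2)->E->(2,3) | ant2:(2,3)->W->(2,2)
  grid max=5 at (2,2)
Step 3: ant0:(2,1)->E->(2,2) | ant1:(2,3)->W->(2,2) | ant2:(2,2)->E->(2,3)
  grid max=8 at (2,2)

(2,2) (2,2) (2,3)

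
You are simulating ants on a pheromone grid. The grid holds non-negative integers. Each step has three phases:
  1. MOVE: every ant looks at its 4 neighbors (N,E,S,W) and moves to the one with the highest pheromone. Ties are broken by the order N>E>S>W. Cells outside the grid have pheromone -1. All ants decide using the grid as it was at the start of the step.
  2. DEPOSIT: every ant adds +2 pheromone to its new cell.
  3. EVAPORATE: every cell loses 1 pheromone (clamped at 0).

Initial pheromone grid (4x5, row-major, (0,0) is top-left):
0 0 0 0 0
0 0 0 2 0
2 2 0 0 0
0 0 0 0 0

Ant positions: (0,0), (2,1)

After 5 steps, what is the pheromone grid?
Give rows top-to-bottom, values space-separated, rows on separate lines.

After step 1: ants at (0,1),(2,0)
  0 1 0 0 0
  0 0 0 1 0
  3 1 0 0 0
  0 0 0 0 0
After step 2: ants at (0,2),(2,1)
  0 0 1 0 0
  0 0 0 0 0
  2 2 0 0 0
  0 0 0 0 0
After step 3: ants at (0,3),(2,0)
  0 0 0 1 0
  0 0 0 0 0
  3 1 0 0 0
  0 0 0 0 0
After step 4: ants at (0,4),(2,1)
  0 0 0 0 1
  0 0 0 0 0
  2 2 0 0 0
  0 0 0 0 0
After step 5: ants at (1,4),(2,0)
  0 0 0 0 0
  0 0 0 0 1
  3 1 0 0 0
  0 0 0 0 0

0 0 0 0 0
0 0 0 0 1
3 1 0 0 0
0 0 0 0 0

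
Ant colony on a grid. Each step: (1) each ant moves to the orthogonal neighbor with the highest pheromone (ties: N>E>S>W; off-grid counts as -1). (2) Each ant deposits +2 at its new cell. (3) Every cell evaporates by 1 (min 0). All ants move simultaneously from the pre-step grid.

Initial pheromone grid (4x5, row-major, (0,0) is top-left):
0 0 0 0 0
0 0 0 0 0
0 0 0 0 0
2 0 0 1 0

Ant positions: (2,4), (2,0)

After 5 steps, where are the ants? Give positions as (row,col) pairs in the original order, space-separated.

Step 1: ant0:(2,4)->N->(1,4) | ant1:(2,0)->S->(3,0)
  grid max=3 at (3,0)
Step 2: ant0:(1,4)->N->(0,4) | ant1:(3,0)->N->(2,0)
  grid max=2 at (3,0)
Step 3: ant0:(0,4)->S->(1,4) | ant1:(2,0)->S->(3,0)
  grid max=3 at (3,0)
Step 4: ant0:(1,4)->N->(0,4) | ant1:(3,0)->N->(2,0)
  grid max=2 at (3,0)
Step 5: ant0:(0,4)->S->(1,4) | ant1:(2,0)->S->(3,0)
  grid max=3 at (3,0)

(1,4) (3,0)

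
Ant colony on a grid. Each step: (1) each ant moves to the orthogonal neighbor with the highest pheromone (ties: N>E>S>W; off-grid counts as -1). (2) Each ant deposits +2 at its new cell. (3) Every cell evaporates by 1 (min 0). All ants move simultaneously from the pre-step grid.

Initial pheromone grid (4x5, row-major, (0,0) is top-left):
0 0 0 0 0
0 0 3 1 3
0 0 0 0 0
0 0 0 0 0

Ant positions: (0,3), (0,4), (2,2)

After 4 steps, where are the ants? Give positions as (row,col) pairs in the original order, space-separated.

Step 1: ant0:(0,3)->S->(1,3) | ant1:(0,4)->S->(1,4) | ant2:(2,2)->N->(1,2)
  grid max=4 at (1,2)
Step 2: ant0:(1,3)->E->(1,4) | ant1:(1,4)->W->(1,3) | ant2:(1,2)->E->(1,3)
  grid max=5 at (1,3)
Step 3: ant0:(1,4)->W->(1,3) | ant1:(1,3)->E->(1,4) | ant2:(1,3)->E->(1,4)
  grid max=8 at (1,4)
Step 4: ant0:(1,3)->E->(1,4) | ant1:(1,4)->W->(1,3) | ant2:(1,4)->W->(1,3)
  grid max=9 at (1,3)

(1,4) (1,3) (1,3)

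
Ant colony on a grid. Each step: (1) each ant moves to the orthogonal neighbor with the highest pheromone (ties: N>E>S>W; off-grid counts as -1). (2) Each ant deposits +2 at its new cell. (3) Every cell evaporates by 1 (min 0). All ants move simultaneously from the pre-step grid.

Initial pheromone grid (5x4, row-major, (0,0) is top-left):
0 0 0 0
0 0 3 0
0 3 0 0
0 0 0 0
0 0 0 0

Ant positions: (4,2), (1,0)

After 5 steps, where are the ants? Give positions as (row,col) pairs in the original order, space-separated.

Step 1: ant0:(4,2)->N->(3,2) | ant1:(1,0)->N->(0,0)
  grid max=2 at (1,2)
Step 2: ant0:(3,2)->N->(2,2) | ant1:(0,0)->E->(0,1)
  grid max=1 at (0,1)
Step 3: ant0:(2,2)->N->(1,2) | ant1:(0,1)->E->(0,2)
  grid max=2 at (1,2)
Step 4: ant0:(1,2)->N->(0,2) | ant1:(0,2)->S->(1,2)
  grid max=3 at (1,2)
Step 5: ant0:(0,2)->S->(1,2) | ant1:(1,2)->N->(0,2)
  grid max=4 at (1,2)

(1,2) (0,2)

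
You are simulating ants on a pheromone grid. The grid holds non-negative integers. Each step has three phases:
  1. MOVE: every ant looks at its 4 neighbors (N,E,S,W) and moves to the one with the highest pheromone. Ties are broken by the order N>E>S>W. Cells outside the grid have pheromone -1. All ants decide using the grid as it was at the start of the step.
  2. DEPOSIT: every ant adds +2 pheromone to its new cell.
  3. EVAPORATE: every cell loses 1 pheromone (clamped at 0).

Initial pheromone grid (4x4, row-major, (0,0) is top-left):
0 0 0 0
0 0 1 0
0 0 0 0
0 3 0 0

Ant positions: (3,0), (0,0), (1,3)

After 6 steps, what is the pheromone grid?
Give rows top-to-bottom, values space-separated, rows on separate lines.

After step 1: ants at (3,1),(0,1),(1,2)
  0 1 0 0
  0 0 2 0
  0 0 0 0
  0 4 0 0
After step 2: ants at (2,1),(0,2),(0,2)
  0 0 3 0
  0 0 1 0
  0 1 0 0
  0 3 0 0
After step 3: ants at (3,1),(1,2),(1,2)
  0 0 2 0
  0 0 4 0
  0 0 0 0
  0 4 0 0
After step 4: ants at (2,1),(0,2),(0,2)
  0 0 5 0
  0 0 3 0
  0 1 0 0
  0 3 0 0
After step 5: ants at (3,1),(1,2),(1,2)
  0 0 4 0
  0 0 6 0
  0 0 0 0
  0 4 0 0
After step 6: ants at (2,1),(0,2),(0,2)
  0 0 7 0
  0 0 5 0
  0 1 0 0
  0 3 0 0

0 0 7 0
0 0 5 0
0 1 0 0
0 3 0 0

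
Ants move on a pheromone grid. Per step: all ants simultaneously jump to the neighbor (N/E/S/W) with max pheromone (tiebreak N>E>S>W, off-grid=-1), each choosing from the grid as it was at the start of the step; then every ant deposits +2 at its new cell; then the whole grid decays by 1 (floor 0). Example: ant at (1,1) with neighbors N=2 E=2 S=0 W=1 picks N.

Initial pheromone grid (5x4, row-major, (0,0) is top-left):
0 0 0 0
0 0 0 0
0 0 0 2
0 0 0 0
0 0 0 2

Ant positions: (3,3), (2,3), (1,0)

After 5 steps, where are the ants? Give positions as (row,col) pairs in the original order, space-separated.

Step 1: ant0:(3,3)->N->(2,3) | ant1:(2,3)->N->(1,3) | ant2:(1,0)->N->(0,0)
  grid max=3 at (2,3)
Step 2: ant0:(2,3)->N->(1,3) | ant1:(1,3)->S->(2,3) | ant2:(0,0)->E->(0,1)
  grid max=4 at (2,3)
Step 3: ant0:(1,3)->S->(2,3) | ant1:(2,3)->N->(1,3) | ant2:(0,1)->E->(0,2)
  grid max=5 at (2,3)
Step 4: ant0:(2,3)->N->(1,3) | ant1:(1,3)->S->(2,3) | ant2:(0,2)->E->(0,3)
  grid max=6 at (2,3)
Step 5: ant0:(1,3)->S->(2,3) | ant1:(2,3)->N->(1,3) | ant2:(0,3)->S->(1,3)
  grid max=7 at (1,3)

(2,3) (1,3) (1,3)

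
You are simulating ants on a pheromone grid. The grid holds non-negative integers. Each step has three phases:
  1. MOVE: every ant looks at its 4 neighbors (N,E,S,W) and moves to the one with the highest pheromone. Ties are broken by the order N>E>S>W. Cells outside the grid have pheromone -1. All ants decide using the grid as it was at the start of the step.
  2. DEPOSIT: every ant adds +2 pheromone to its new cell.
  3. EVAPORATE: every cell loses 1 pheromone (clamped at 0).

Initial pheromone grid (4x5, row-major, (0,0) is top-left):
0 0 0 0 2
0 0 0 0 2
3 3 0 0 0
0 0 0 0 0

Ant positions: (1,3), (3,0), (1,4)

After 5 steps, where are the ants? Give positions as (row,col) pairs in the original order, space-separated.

Step 1: ant0:(1,3)->E->(1,4) | ant1:(3,0)->N->(2,0) | ant2:(1,4)->N->(0,4)
  grid max=4 at (2,0)
Step 2: ant0:(1,4)->N->(0,4) | ant1:(2,0)->E->(2,1) | ant2:(0,4)->S->(1,4)
  grid max=4 at (0,4)
Step 3: ant0:(0,4)->S->(1,4) | ant1:(2,1)->W->(2,0) | ant2:(1,4)->N->(0,4)
  grid max=5 at (0,4)
Step 4: ant0:(1,4)->N->(0,4) | ant1:(2,0)->E->(2,1) | ant2:(0,4)->S->(1,4)
  grid max=6 at (0,4)
Step 5: ant0:(0,4)->S->(1,4) | ant1:(2,1)->W->(2,0) | ant2:(1,4)->N->(0,4)
  grid max=7 at (0,4)

(1,4) (2,0) (0,4)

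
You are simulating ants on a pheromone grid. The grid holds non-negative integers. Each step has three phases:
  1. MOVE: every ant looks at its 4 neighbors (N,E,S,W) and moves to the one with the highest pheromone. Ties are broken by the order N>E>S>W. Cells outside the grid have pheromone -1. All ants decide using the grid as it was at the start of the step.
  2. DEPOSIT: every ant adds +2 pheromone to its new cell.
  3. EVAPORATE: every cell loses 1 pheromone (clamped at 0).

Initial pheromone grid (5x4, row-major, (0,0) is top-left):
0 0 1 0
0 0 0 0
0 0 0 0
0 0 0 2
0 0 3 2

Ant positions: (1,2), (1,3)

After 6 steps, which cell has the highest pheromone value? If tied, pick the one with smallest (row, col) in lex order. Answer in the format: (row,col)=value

Step 1: ant0:(1,2)->N->(0,2) | ant1:(1,3)->N->(0,3)
  grid max=2 at (0,2)
Step 2: ant0:(0,2)->E->(0,3) | ant1:(0,3)->W->(0,2)
  grid max=3 at (0,2)
Step 3: ant0:(0,3)->W->(0,2) | ant1:(0,2)->E->(0,3)
  grid max=4 at (0,2)
Step 4: ant0:(0,2)->E->(0,3) | ant1:(0,3)->W->(0,2)
  grid max=5 at (0,2)
Step 5: ant0:(0,3)->W->(0,2) | ant1:(0,2)->E->(0,3)
  grid max=6 at (0,2)
Step 6: ant0:(0,2)->E->(0,3) | ant1:(0,3)->W->(0,2)
  grid max=7 at (0,2)
Final grid:
  0 0 7 6
  0 0 0 0
  0 0 0 0
  0 0 0 0
  0 0 0 0
Max pheromone 7 at (0,2)

Answer: (0,2)=7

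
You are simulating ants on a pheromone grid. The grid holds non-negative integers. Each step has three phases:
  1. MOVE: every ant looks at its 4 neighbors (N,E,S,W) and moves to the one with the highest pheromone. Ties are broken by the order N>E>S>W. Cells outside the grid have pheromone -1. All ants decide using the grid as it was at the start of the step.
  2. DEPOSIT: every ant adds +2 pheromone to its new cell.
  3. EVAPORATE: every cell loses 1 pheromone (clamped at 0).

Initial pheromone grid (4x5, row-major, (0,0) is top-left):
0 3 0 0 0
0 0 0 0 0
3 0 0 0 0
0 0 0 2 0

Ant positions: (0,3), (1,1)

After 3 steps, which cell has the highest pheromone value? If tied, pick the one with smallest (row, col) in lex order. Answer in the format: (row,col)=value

Step 1: ant0:(0,3)->E->(0,4) | ant1:(1,1)->N->(0,1)
  grid max=4 at (0,1)
Step 2: ant0:(0,4)->S->(1,4) | ant1:(0,1)->E->(0,2)
  grid max=3 at (0,1)
Step 3: ant0:(1,4)->N->(0,4) | ant1:(0,2)->W->(0,1)
  grid max=4 at (0,1)
Final grid:
  0 4 0 0 1
  0 0 0 0 0
  0 0 0 0 0
  0 0 0 0 0
Max pheromone 4 at (0,1)

Answer: (0,1)=4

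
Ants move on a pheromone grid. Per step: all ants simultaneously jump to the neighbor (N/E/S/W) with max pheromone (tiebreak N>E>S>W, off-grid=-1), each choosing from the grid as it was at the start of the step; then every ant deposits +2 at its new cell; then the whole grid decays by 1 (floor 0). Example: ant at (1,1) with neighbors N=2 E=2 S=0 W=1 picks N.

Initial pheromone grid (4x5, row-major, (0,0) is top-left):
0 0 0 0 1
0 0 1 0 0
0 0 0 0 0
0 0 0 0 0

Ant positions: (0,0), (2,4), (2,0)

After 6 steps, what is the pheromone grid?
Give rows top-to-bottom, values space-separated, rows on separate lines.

After step 1: ants at (0,1),(1,4),(1,0)
  0 1 0 0 0
  1 0 0 0 1
  0 0 0 0 0
  0 0 0 0 0
After step 2: ants at (0,2),(0,4),(0,0)
  1 0 1 0 1
  0 0 0 0 0
  0 0 0 0 0
  0 0 0 0 0
After step 3: ants at (0,3),(1,4),(0,1)
  0 1 0 1 0
  0 0 0 0 1
  0 0 0 0 0
  0 0 0 0 0
After step 4: ants at (0,4),(0,4),(0,2)
  0 0 1 0 3
  0 0 0 0 0
  0 0 0 0 0
  0 0 0 0 0
After step 5: ants at (1,4),(1,4),(0,3)
  0 0 0 1 2
  0 0 0 0 3
  0 0 0 0 0
  0 0 0 0 0
After step 6: ants at (0,4),(0,4),(0,4)
  0 0 0 0 7
  0 0 0 0 2
  0 0 0 0 0
  0 0 0 0 0

0 0 0 0 7
0 0 0 0 2
0 0 0 0 0
0 0 0 0 0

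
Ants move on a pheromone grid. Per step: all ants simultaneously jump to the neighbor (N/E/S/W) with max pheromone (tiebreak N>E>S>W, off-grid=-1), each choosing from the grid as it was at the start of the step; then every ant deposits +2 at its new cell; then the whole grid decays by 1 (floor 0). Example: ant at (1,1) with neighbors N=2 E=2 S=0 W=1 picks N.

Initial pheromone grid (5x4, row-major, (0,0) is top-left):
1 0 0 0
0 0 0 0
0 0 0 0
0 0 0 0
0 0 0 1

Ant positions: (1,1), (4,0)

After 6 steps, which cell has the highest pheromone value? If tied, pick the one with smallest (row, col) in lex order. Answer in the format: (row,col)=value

Step 1: ant0:(1,1)->N->(0,1) | ant1:(4,0)->N->(3,0)
  grid max=1 at (0,1)
Step 2: ant0:(0,1)->E->(0,2) | ant1:(3,0)->N->(2,0)
  grid max=1 at (0,2)
Step 3: ant0:(0,2)->E->(0,3) | ant1:(2,0)->N->(1,0)
  grid max=1 at (0,3)
Step 4: ant0:(0,3)->S->(1,3) | ant1:(1,0)->N->(0,0)
  grid max=1 at (0,0)
Step 5: ant0:(1,3)->N->(0,3) | ant1:(0,0)->E->(0,1)
  grid max=1 at (0,1)
Step 6: ant0:(0,3)->S->(1,3) | ant1:(0,1)->E->(0,2)
  grid max=1 at (0,2)
Final grid:
  0 0 1 0
  0 0 0 1
  0 0 0 0
  0 0 0 0
  0 0 0 0
Max pheromone 1 at (0,2)

Answer: (0,2)=1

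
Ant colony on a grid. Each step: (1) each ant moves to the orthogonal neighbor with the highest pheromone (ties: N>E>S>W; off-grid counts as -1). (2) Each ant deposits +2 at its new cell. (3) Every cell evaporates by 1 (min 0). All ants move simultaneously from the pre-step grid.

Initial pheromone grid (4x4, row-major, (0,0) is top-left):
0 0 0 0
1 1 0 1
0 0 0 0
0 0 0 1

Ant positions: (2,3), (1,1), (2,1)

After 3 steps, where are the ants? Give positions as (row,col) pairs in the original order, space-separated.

Step 1: ant0:(2,3)->N->(1,3) | ant1:(1,1)->W->(1,0) | ant2:(2,1)->N->(1,1)
  grid max=2 at (1,0)
Step 2: ant0:(1,3)->N->(0,3) | ant1:(1,0)->E->(1,1) | ant2:(1,1)->W->(1,0)
  grid max=3 at (1,0)
Step 3: ant0:(0,3)->S->(1,3) | ant1:(1,1)->W->(1,0) | ant2:(1,0)->E->(1,1)
  grid max=4 at (1,0)

(1,3) (1,0) (1,1)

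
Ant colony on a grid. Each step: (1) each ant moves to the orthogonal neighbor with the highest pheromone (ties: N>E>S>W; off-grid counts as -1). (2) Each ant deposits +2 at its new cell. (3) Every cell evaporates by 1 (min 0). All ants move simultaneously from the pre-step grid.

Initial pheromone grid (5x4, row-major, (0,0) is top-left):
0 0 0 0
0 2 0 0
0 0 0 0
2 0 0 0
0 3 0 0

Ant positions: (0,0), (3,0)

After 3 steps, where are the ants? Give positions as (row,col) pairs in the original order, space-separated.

Step 1: ant0:(0,0)->E->(0,1) | ant1:(3,0)->N->(2,0)
  grid max=2 at (4,1)
Step 2: ant0:(0,1)->S->(1,1) | ant1:(2,0)->S->(3,0)
  grid max=2 at (1,1)
Step 3: ant0:(1,1)->N->(0,1) | ant1:(3,0)->N->(2,0)
  grid max=1 at (0,1)

(0,1) (2,0)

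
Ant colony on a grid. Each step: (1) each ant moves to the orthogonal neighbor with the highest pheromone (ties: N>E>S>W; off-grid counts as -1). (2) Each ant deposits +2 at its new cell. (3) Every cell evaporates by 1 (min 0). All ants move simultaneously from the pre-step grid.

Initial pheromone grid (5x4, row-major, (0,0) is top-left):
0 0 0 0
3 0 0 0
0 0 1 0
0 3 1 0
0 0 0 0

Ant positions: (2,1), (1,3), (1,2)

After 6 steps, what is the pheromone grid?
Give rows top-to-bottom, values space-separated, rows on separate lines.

After step 1: ants at (3,1),(0,3),(2,2)
  0 0 0 1
  2 0 0 0
  0 0 2 0
  0 4 0 0
  0 0 0 0
After step 2: ants at (2,1),(1,3),(1,2)
  0 0 0 0
  1 0 1 1
  0 1 1 0
  0 3 0 0
  0 0 0 0
After step 3: ants at (3,1),(1,2),(1,3)
  0 0 0 0
  0 0 2 2
  0 0 0 0
  0 4 0 0
  0 0 0 0
After step 4: ants at (2,1),(1,3),(1,2)
  0 0 0 0
  0 0 3 3
  0 1 0 0
  0 3 0 0
  0 0 0 0
After step 5: ants at (3,1),(1,2),(1,3)
  0 0 0 0
  0 0 4 4
  0 0 0 0
  0 4 0 0
  0 0 0 0
After step 6: ants at (2,1),(1,3),(1,2)
  0 0 0 0
  0 0 5 5
  0 1 0 0
  0 3 0 0
  0 0 0 0

0 0 0 0
0 0 5 5
0 1 0 0
0 3 0 0
0 0 0 0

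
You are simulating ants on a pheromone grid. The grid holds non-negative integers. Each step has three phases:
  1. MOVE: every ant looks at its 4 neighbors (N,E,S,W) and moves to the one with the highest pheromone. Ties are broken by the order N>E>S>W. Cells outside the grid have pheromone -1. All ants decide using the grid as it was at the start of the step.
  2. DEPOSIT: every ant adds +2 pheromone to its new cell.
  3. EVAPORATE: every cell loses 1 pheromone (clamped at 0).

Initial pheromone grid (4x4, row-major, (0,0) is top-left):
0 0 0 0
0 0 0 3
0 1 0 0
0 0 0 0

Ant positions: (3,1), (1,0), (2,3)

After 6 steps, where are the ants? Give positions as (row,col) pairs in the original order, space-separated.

Step 1: ant0:(3,1)->N->(2,1) | ant1:(1,0)->N->(0,0) | ant2:(2,3)->N->(1,3)
  grid max=4 at (1,3)
Step 2: ant0:(2,1)->N->(1,1) | ant1:(0,0)->E->(0,1) | ant2:(1,3)->N->(0,3)
  grid max=3 at (1,3)
Step 3: ant0:(1,1)->N->(0,1) | ant1:(0,1)->S->(1,1) | ant2:(0,3)->S->(1,3)
  grid max=4 at (1,3)
Step 4: ant0:(0,1)->S->(1,1) | ant1:(1,1)->N->(0,1) | ant2:(1,3)->N->(0,3)
  grid max=3 at (0,1)
Step 5: ant0:(1,1)->N->(0,1) | ant1:(0,1)->S->(1,1) | ant2:(0,3)->S->(1,3)
  grid max=4 at (0,1)
Step 6: ant0:(0,1)->S->(1,1) | ant1:(1,1)->N->(0,1) | ant2:(1,3)->N->(0,3)
  grid max=5 at (0,1)

(1,1) (0,1) (0,3)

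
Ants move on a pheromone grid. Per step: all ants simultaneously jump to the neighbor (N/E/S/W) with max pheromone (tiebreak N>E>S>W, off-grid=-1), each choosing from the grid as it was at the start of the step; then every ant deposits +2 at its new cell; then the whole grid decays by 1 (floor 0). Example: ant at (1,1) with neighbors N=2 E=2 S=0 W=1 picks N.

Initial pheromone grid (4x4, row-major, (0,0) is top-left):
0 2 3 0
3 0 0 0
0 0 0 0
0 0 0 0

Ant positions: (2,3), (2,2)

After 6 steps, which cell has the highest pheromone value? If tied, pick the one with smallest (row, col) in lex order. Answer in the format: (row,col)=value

Answer: (0,2)=7

Derivation:
Step 1: ant0:(2,3)->N->(1,3) | ant1:(2,2)->N->(1,2)
  grid max=2 at (0,2)
Step 2: ant0:(1,3)->W->(1,2) | ant1:(1,2)->N->(0,2)
  grid max=3 at (0,2)
Step 3: ant0:(1,2)->N->(0,2) | ant1:(0,2)->S->(1,2)
  grid max=4 at (0,2)
Step 4: ant0:(0,2)->S->(1,2) | ant1:(1,2)->N->(0,2)
  grid max=5 at (0,2)
Step 5: ant0:(1,2)->N->(0,2) | ant1:(0,2)->S->(1,2)
  grid max=6 at (0,2)
Step 6: ant0:(0,2)->S->(1,2) | ant1:(1,2)->N->(0,2)
  grid max=7 at (0,2)
Final grid:
  0 0 7 0
  0 0 6 0
  0 0 0 0
  0 0 0 0
Max pheromone 7 at (0,2)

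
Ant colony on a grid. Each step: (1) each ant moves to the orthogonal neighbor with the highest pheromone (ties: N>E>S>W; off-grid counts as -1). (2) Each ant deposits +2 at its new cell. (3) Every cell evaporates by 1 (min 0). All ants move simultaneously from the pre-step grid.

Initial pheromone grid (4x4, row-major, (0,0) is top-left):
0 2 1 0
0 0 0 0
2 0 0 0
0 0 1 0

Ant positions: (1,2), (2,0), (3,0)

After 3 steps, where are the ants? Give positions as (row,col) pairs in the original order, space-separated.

Step 1: ant0:(1,2)->N->(0,2) | ant1:(2,0)->N->(1,0) | ant2:(3,0)->N->(2,0)
  grid max=3 at (2,0)
Step 2: ant0:(0,2)->W->(0,1) | ant1:(1,0)->S->(2,0) | ant2:(2,0)->N->(1,0)
  grid max=4 at (2,0)
Step 3: ant0:(0,1)->E->(0,2) | ant1:(2,0)->N->(1,0) | ant2:(1,0)->S->(2,0)
  grid max=5 at (2,0)

(0,2) (1,0) (2,0)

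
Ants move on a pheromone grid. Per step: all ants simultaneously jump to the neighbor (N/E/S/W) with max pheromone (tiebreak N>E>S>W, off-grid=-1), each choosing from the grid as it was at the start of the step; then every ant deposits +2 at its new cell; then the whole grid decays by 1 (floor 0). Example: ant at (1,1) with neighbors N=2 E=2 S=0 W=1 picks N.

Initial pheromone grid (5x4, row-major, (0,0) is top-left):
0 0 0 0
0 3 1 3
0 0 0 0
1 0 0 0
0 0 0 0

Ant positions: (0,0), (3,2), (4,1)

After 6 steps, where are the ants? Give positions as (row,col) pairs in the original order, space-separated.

Step 1: ant0:(0,0)->E->(0,1) | ant1:(3,2)->N->(2,2) | ant2:(4,1)->N->(3,1)
  grid max=2 at (1,1)
Step 2: ant0:(0,1)->S->(1,1) | ant1:(2,2)->N->(1,2) | ant2:(3,1)->N->(2,1)
  grid max=3 at (1,1)
Step 3: ant0:(1,1)->E->(1,2) | ant1:(1,2)->W->(1,1) | ant2:(2,1)->N->(1,1)
  grid max=6 at (1,1)
Step 4: ant0:(1,2)->W->(1,1) | ant1:(1,1)->E->(1,2) | ant2:(1,1)->E->(1,2)
  grid max=7 at (1,1)
Step 5: ant0:(1,1)->E->(1,2) | ant1:(1,2)->W->(1,1) | ant2:(1,2)->W->(1,1)
  grid max=10 at (1,1)
Step 6: ant0:(1,2)->W->(1,1) | ant1:(1,1)->E->(1,2) | ant2:(1,1)->E->(1,2)
  grid max=11 at (1,1)

(1,1) (1,2) (1,2)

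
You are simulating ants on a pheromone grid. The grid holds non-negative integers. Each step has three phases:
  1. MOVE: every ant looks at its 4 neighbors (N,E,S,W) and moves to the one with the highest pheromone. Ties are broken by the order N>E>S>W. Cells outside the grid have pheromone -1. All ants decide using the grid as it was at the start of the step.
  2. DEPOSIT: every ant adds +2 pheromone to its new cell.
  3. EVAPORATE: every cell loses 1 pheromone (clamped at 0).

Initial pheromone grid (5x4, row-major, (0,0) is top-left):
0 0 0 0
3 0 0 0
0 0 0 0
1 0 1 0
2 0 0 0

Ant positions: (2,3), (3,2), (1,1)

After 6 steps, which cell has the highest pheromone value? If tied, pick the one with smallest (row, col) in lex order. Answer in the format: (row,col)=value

Step 1: ant0:(2,3)->N->(1,3) | ant1:(3,2)->N->(2,2) | ant2:(1,1)->W->(1,0)
  grid max=4 at (1,0)
Step 2: ant0:(1,3)->N->(0,3) | ant1:(2,2)->N->(1,2) | ant2:(1,0)->N->(0,0)
  grid max=3 at (1,0)
Step 3: ant0:(0,3)->S->(1,3) | ant1:(1,2)->N->(0,2) | ant2:(0,0)->S->(1,0)
  grid max=4 at (1,0)
Step 4: ant0:(1,3)->N->(0,3) | ant1:(0,2)->E->(0,3) | ant2:(1,0)->N->(0,0)
  grid max=3 at (0,3)
Step 5: ant0:(0,3)->S->(1,3) | ant1:(0,3)->S->(1,3) | ant2:(0,0)->S->(1,0)
  grid max=4 at (1,0)
Step 6: ant0:(1,3)->N->(0,3) | ant1:(1,3)->N->(0,3) | ant2:(1,0)->N->(0,0)
  grid max=5 at (0,3)
Final grid:
  1 0 0 5
  3 0 0 2
  0 0 0 0
  0 0 0 0
  0 0 0 0
Max pheromone 5 at (0,3)

Answer: (0,3)=5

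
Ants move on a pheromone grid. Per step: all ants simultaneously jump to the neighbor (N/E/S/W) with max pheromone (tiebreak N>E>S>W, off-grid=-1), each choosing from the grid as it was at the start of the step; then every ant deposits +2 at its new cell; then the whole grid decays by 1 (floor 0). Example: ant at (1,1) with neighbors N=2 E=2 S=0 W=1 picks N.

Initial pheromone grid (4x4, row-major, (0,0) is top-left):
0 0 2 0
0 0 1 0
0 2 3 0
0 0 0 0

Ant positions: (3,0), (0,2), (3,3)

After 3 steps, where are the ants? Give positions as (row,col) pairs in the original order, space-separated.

Step 1: ant0:(3,0)->N->(2,0) | ant1:(0,2)->S->(1,2) | ant2:(3,3)->N->(2,3)
  grid max=2 at (1,2)
Step 2: ant0:(2,0)->E->(2,1) | ant1:(1,2)->S->(2,2) | ant2:(2,3)->W->(2,2)
  grid max=5 at (2,2)
Step 3: ant0:(2,1)->E->(2,2) | ant1:(2,2)->W->(2,1) | ant2:(2,2)->W->(2,1)
  grid max=6 at (2,2)

(2,2) (2,1) (2,1)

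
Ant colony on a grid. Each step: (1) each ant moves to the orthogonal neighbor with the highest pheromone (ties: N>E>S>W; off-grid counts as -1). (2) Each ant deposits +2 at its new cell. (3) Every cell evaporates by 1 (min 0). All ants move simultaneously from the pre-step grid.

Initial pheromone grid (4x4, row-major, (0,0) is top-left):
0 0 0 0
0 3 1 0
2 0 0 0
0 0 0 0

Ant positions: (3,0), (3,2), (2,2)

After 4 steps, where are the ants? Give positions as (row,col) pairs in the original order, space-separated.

Step 1: ant0:(3,0)->N->(2,0) | ant1:(3,2)->N->(2,2) | ant2:(2,2)->N->(1,2)
  grid max=3 at (2,0)
Step 2: ant0:(2,0)->N->(1,0) | ant1:(2,2)->N->(1,2) | ant2:(1,2)->W->(1,1)
  grid max=3 at (1,1)
Step 3: ant0:(1,0)->E->(1,1) | ant1:(1,2)->W->(1,1) | ant2:(1,1)->E->(1,2)
  grid max=6 at (1,1)
Step 4: ant0:(1,1)->E->(1,2) | ant1:(1,1)->E->(1,2) | ant2:(1,2)->W->(1,1)
  grid max=7 at (1,1)

(1,2) (1,2) (1,1)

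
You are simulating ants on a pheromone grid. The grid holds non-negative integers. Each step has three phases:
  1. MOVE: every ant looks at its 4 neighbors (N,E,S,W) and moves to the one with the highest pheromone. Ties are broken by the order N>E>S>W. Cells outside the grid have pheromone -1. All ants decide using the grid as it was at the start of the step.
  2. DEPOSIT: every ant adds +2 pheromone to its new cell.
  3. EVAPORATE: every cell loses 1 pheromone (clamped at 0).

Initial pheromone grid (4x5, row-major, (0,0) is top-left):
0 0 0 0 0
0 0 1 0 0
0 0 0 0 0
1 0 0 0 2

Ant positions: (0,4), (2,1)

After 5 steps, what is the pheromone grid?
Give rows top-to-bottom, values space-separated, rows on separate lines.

After step 1: ants at (1,4),(1,1)
  0 0 0 0 0
  0 1 0 0 1
  0 0 0 0 0
  0 0 0 0 1
After step 2: ants at (0,4),(0,1)
  0 1 0 0 1
  0 0 0 0 0
  0 0 0 0 0
  0 0 0 0 0
After step 3: ants at (1,4),(0,2)
  0 0 1 0 0
  0 0 0 0 1
  0 0 0 0 0
  0 0 0 0 0
After step 4: ants at (0,4),(0,3)
  0 0 0 1 1
  0 0 0 0 0
  0 0 0 0 0
  0 0 0 0 0
After step 5: ants at (0,3),(0,4)
  0 0 0 2 2
  0 0 0 0 0
  0 0 0 0 0
  0 0 0 0 0

0 0 0 2 2
0 0 0 0 0
0 0 0 0 0
0 0 0 0 0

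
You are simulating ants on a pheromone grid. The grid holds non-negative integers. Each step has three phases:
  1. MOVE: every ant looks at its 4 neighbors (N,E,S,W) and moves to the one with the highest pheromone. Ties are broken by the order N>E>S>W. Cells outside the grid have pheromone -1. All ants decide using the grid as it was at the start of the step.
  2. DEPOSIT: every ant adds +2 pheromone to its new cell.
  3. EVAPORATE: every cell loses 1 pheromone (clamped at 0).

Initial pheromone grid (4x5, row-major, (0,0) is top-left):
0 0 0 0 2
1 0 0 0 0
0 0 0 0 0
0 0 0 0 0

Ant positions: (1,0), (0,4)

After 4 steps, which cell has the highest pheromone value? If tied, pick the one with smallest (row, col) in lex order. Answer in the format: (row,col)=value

Answer: (0,4)=2

Derivation:
Step 1: ant0:(1,0)->N->(0,0) | ant1:(0,4)->S->(1,4)
  grid max=1 at (0,0)
Step 2: ant0:(0,0)->E->(0,1) | ant1:(1,4)->N->(0,4)
  grid max=2 at (0,4)
Step 3: ant0:(0,1)->E->(0,2) | ant1:(0,4)->S->(1,4)
  grid max=1 at (0,2)
Step 4: ant0:(0,2)->E->(0,3) | ant1:(1,4)->N->(0,4)
  grid max=2 at (0,4)
Final grid:
  0 0 0 1 2
  0 0 0 0 0
  0 0 0 0 0
  0 0 0 0 0
Max pheromone 2 at (0,4)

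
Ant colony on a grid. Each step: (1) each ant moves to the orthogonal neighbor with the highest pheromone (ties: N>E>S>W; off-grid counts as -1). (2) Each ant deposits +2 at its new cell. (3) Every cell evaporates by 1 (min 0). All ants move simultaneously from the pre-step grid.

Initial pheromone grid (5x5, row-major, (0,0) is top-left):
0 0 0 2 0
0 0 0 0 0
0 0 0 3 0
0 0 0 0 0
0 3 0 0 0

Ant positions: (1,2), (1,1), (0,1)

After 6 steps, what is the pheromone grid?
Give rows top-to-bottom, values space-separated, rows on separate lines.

After step 1: ants at (0,2),(0,1),(0,2)
  0 1 3 1 0
  0 0 0 0 0
  0 0 0 2 0
  0 0 0 0 0
  0 2 0 0 0
After step 2: ants at (0,3),(0,2),(0,3)
  0 0 4 4 0
  0 0 0 0 0
  0 0 0 1 0
  0 0 0 0 0
  0 1 0 0 0
After step 3: ants at (0,2),(0,3),(0,2)
  0 0 7 5 0
  0 0 0 0 0
  0 0 0 0 0
  0 0 0 0 0
  0 0 0 0 0
After step 4: ants at (0,3),(0,2),(0,3)
  0 0 8 8 0
  0 0 0 0 0
  0 0 0 0 0
  0 0 0 0 0
  0 0 0 0 0
After step 5: ants at (0,2),(0,3),(0,2)
  0 0 11 9 0
  0 0 0 0 0
  0 0 0 0 0
  0 0 0 0 0
  0 0 0 0 0
After step 6: ants at (0,3),(0,2),(0,3)
  0 0 12 12 0
  0 0 0 0 0
  0 0 0 0 0
  0 0 0 0 0
  0 0 0 0 0

0 0 12 12 0
0 0 0 0 0
0 0 0 0 0
0 0 0 0 0
0 0 0 0 0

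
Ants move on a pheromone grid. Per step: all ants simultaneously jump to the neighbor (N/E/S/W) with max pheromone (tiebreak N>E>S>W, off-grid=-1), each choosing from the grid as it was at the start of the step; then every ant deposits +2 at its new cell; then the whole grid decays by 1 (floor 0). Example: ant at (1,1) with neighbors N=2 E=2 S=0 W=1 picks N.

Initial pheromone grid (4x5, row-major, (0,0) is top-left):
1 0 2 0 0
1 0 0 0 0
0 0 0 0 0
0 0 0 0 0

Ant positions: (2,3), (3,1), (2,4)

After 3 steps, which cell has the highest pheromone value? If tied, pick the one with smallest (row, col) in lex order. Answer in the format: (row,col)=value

Answer: (1,3)=3

Derivation:
Step 1: ant0:(2,3)->N->(1,3) | ant1:(3,1)->N->(2,1) | ant2:(2,4)->N->(1,4)
  grid max=1 at (0,2)
Step 2: ant0:(1,3)->E->(1,4) | ant1:(2,1)->N->(1,1) | ant2:(1,4)->W->(1,3)
  grid max=2 at (1,3)
Step 3: ant0:(1,4)->W->(1,3) | ant1:(1,1)->N->(0,1) | ant2:(1,3)->E->(1,4)
  grid max=3 at (1,3)
Final grid:
  0 1 0 0 0
  0 0 0 3 3
  0 0 0 0 0
  0 0 0 0 0
Max pheromone 3 at (1,3)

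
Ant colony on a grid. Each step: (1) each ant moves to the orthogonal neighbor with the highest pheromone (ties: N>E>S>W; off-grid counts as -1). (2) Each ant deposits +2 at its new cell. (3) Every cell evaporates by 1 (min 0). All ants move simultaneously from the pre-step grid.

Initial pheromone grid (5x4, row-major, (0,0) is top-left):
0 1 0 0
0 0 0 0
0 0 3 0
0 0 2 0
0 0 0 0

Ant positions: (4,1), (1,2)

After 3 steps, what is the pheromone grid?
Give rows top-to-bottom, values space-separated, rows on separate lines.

After step 1: ants at (3,1),(2,2)
  0 0 0 0
  0 0 0 0
  0 0 4 0
  0 1 1 0
  0 0 0 0
After step 2: ants at (3,2),(3,2)
  0 0 0 0
  0 0 0 0
  0 0 3 0
  0 0 4 0
  0 0 0 0
After step 3: ants at (2,2),(2,2)
  0 0 0 0
  0 0 0 0
  0 0 6 0
  0 0 3 0
  0 0 0 0

0 0 0 0
0 0 0 0
0 0 6 0
0 0 3 0
0 0 0 0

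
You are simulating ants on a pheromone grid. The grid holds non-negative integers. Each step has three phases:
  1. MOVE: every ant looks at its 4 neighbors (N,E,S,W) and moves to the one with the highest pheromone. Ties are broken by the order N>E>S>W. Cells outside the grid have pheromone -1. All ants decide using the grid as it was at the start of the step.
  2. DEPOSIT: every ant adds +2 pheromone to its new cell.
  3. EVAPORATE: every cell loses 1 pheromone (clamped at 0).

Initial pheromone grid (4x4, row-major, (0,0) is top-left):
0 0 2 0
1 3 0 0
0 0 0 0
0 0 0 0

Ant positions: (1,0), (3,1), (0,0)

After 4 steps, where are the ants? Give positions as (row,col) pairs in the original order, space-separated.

Step 1: ant0:(1,0)->E->(1,1) | ant1:(3,1)->N->(2,1) | ant2:(0,0)->S->(1,0)
  grid max=4 at (1,1)
Step 2: ant0:(1,1)->W->(1,0) | ant1:(2,1)->N->(1,1) | ant2:(1,0)->E->(1,1)
  grid max=7 at (1,1)
Step 3: ant0:(1,0)->E->(1,1) | ant1:(1,1)->W->(1,0) | ant2:(1,1)->W->(1,0)
  grid max=8 at (1,1)
Step 4: ant0:(1,1)->W->(1,0) | ant1:(1,0)->E->(1,1) | ant2:(1,0)->E->(1,1)
  grid max=11 at (1,1)

(1,0) (1,1) (1,1)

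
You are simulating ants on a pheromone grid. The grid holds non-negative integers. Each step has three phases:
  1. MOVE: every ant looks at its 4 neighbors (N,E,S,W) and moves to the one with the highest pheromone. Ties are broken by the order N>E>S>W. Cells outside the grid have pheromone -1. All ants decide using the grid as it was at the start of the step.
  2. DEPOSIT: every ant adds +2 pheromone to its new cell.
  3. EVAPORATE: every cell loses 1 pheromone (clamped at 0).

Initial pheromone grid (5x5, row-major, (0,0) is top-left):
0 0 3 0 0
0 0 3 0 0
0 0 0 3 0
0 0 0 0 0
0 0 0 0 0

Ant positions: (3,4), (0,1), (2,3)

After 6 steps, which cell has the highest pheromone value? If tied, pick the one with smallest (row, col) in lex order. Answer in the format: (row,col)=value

Answer: (2,3)=9

Derivation:
Step 1: ant0:(3,4)->N->(2,4) | ant1:(0,1)->E->(0,2) | ant2:(2,3)->N->(1,3)
  grid max=4 at (0,2)
Step 2: ant0:(2,4)->W->(2,3) | ant1:(0,2)->S->(1,2) | ant2:(1,3)->S->(2,3)
  grid max=5 at (2,3)
Step 3: ant0:(2,3)->N->(1,3) | ant1:(1,2)->N->(0,2) | ant2:(2,3)->N->(1,3)
  grid max=4 at (0,2)
Step 4: ant0:(1,3)->S->(2,3) | ant1:(0,2)->S->(1,2) | ant2:(1,3)->S->(2,3)
  grid max=7 at (2,3)
Step 5: ant0:(2,3)->N->(1,3) | ant1:(1,2)->N->(0,2) | ant2:(2,3)->N->(1,3)
  grid max=6 at (2,3)
Step 6: ant0:(1,3)->S->(2,3) | ant1:(0,2)->S->(1,2) | ant2:(1,3)->S->(2,3)
  grid max=9 at (2,3)
Final grid:
  0 0 3 0 0
  0 0 3 4 0
  0 0 0 9 0
  0 0 0 0 0
  0 0 0 0 0
Max pheromone 9 at (2,3)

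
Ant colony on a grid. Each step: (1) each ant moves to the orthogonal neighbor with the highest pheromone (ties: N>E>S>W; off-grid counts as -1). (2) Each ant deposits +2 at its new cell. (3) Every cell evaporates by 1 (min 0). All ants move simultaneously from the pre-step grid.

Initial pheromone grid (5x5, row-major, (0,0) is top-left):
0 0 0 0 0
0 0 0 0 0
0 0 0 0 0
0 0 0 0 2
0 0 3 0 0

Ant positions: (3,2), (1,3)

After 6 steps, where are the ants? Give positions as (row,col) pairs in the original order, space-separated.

Step 1: ant0:(3,2)->S->(4,2) | ant1:(1,3)->N->(0,3)
  grid max=4 at (4,2)
Step 2: ant0:(4,2)->N->(3,2) | ant1:(0,3)->E->(0,4)
  grid max=3 at (4,2)
Step 3: ant0:(3,2)->S->(4,2) | ant1:(0,4)->S->(1,4)
  grid max=4 at (4,2)
Step 4: ant0:(4,2)->N->(3,2) | ant1:(1,4)->N->(0,4)
  grid max=3 at (4,2)
Step 5: ant0:(3,2)->S->(4,2) | ant1:(0,4)->S->(1,4)
  grid max=4 at (4,2)
Step 6: ant0:(4,2)->N->(3,2) | ant1:(1,4)->N->(0,4)
  grid max=3 at (4,2)

(3,2) (0,4)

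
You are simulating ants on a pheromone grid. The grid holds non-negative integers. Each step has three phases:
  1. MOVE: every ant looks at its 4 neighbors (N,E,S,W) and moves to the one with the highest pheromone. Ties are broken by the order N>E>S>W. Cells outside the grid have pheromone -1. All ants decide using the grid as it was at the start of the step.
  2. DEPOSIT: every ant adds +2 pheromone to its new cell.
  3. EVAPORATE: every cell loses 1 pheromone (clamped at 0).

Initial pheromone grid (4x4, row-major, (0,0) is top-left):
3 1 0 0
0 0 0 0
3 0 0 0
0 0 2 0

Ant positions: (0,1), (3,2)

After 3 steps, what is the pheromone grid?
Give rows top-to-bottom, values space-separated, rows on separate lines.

After step 1: ants at (0,0),(2,2)
  4 0 0 0
  0 0 0 0
  2 0 1 0
  0 0 1 0
After step 2: ants at (0,1),(3,2)
  3 1 0 0
  0 0 0 0
  1 0 0 0
  0 0 2 0
After step 3: ants at (0,0),(2,2)
  4 0 0 0
  0 0 0 0
  0 0 1 0
  0 0 1 0

4 0 0 0
0 0 0 0
0 0 1 0
0 0 1 0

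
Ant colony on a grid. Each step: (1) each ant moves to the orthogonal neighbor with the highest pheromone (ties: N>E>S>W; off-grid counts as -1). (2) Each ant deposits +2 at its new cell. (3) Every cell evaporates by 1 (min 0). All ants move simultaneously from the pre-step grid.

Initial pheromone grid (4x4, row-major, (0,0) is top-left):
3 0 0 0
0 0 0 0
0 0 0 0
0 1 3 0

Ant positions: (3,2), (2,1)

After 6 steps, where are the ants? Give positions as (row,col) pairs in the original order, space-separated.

Step 1: ant0:(3,2)->W->(3,1) | ant1:(2,1)->S->(3,1)
  grid max=4 at (3,1)
Step 2: ant0:(3,1)->E->(3,2) | ant1:(3,1)->E->(3,2)
  grid max=5 at (3,2)
Step 3: ant0:(3,2)->W->(3,1) | ant1:(3,2)->W->(3,1)
  grid max=6 at (3,1)
Step 4: ant0:(3,1)->E->(3,2) | ant1:(3,1)->E->(3,2)
  grid max=7 at (3,2)
Step 5: ant0:(3,2)->W->(3,1) | ant1:(3,2)->W->(3,1)
  grid max=8 at (3,1)
Step 6: ant0:(3,1)->E->(3,2) | ant1:(3,1)->E->(3,2)
  grid max=9 at (3,2)

(3,2) (3,2)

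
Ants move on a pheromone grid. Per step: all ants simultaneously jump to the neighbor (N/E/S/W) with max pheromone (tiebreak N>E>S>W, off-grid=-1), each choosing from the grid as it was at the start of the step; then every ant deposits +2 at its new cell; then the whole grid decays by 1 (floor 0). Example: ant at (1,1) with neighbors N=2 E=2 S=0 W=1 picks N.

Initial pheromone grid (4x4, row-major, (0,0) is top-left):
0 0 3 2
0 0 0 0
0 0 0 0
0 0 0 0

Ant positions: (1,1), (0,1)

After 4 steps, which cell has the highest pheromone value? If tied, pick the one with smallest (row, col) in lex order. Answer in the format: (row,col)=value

Answer: (0,2)=7

Derivation:
Step 1: ant0:(1,1)->N->(0,1) | ant1:(0,1)->E->(0,2)
  grid max=4 at (0,2)
Step 2: ant0:(0,1)->E->(0,2) | ant1:(0,2)->E->(0,3)
  grid max=5 at (0,2)
Step 3: ant0:(0,2)->E->(0,3) | ant1:(0,3)->W->(0,2)
  grid max=6 at (0,2)
Step 4: ant0:(0,3)->W->(0,2) | ant1:(0,2)->E->(0,3)
  grid max=7 at (0,2)
Final grid:
  0 0 7 4
  0 0 0 0
  0 0 0 0
  0 0 0 0
Max pheromone 7 at (0,2)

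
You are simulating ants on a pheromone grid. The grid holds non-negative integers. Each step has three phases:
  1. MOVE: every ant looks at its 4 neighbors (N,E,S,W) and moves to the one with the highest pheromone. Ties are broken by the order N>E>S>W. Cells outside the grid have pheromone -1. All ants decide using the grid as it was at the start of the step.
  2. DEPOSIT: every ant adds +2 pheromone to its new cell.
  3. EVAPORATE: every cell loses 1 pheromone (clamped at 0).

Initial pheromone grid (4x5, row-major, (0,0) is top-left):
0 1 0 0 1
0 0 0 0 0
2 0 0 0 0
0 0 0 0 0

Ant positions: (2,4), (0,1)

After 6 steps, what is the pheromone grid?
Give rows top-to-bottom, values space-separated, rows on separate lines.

After step 1: ants at (1,4),(0,2)
  0 0 1 0 0
  0 0 0 0 1
  1 0 0 0 0
  0 0 0 0 0
After step 2: ants at (0,4),(0,3)
  0 0 0 1 1
  0 0 0 0 0
  0 0 0 0 0
  0 0 0 0 0
After step 3: ants at (0,3),(0,4)
  0 0 0 2 2
  0 0 0 0 0
  0 0 0 0 0
  0 0 0 0 0
After step 4: ants at (0,4),(0,3)
  0 0 0 3 3
  0 0 0 0 0
  0 0 0 0 0
  0 0 0 0 0
After step 5: ants at (0,3),(0,4)
  0 0 0 4 4
  0 0 0 0 0
  0 0 0 0 0
  0 0 0 0 0
After step 6: ants at (0,4),(0,3)
  0 0 0 5 5
  0 0 0 0 0
  0 0 0 0 0
  0 0 0 0 0

0 0 0 5 5
0 0 0 0 0
0 0 0 0 0
0 0 0 0 0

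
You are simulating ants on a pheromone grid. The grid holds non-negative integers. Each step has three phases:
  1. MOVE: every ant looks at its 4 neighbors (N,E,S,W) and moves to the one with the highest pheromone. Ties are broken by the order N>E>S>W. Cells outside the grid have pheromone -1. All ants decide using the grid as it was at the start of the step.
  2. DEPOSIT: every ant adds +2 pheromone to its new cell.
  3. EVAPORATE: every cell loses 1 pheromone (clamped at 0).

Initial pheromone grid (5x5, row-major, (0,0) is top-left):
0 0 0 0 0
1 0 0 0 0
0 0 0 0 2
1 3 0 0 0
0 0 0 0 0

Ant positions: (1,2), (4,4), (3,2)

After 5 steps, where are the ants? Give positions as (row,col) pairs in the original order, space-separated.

Step 1: ant0:(1,2)->N->(0,2) | ant1:(4,4)->N->(3,4) | ant2:(3,2)->W->(3,1)
  grid max=4 at (3,1)
Step 2: ant0:(0,2)->E->(0,3) | ant1:(3,4)->N->(2,4) | ant2:(3,1)->N->(2,1)
  grid max=3 at (3,1)
Step 3: ant0:(0,3)->E->(0,4) | ant1:(2,4)->N->(1,4) | ant2:(2,1)->S->(3,1)
  grid max=4 at (3,1)
Step 4: ant0:(0,4)->S->(1,4) | ant1:(1,4)->N->(0,4) | ant2:(3,1)->N->(2,1)
  grid max=3 at (3,1)
Step 5: ant0:(1,4)->N->(0,4) | ant1:(0,4)->S->(1,4) | ant2:(2,1)->S->(3,1)
  grid max=4 at (3,1)

(0,4) (1,4) (3,1)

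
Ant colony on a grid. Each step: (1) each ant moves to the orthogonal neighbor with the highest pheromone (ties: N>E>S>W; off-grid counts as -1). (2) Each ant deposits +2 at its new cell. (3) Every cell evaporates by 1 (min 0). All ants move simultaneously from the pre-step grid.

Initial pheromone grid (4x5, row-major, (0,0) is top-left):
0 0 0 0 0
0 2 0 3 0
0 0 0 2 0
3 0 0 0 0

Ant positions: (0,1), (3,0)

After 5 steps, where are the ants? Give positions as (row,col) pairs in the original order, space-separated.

Step 1: ant0:(0,1)->S->(1,1) | ant1:(3,0)->N->(2,0)
  grid max=3 at (1,1)
Step 2: ant0:(1,1)->N->(0,1) | ant1:(2,0)->S->(3,0)
  grid max=3 at (3,0)
Step 3: ant0:(0,1)->S->(1,1) | ant1:(3,0)->N->(2,0)
  grid max=3 at (1,1)
Step 4: ant0:(1,1)->N->(0,1) | ant1:(2,0)->S->(3,0)
  grid max=3 at (3,0)
Step 5: ant0:(0,1)->S->(1,1) | ant1:(3,0)->N->(2,0)
  grid max=3 at (1,1)

(1,1) (2,0)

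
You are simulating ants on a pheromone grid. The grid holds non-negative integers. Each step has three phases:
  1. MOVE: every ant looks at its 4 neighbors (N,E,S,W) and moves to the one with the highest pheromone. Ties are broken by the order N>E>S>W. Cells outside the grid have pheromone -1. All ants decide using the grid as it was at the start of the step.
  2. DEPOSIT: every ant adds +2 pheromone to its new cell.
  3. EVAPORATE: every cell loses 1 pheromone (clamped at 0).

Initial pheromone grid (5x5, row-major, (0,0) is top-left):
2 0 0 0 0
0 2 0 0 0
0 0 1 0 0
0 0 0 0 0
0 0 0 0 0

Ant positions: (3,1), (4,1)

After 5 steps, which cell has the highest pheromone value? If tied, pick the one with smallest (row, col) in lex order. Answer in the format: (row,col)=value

Step 1: ant0:(3,1)->N->(2,1) | ant1:(4,1)->N->(3,1)
  grid max=1 at (0,0)
Step 2: ant0:(2,1)->N->(1,1) | ant1:(3,1)->N->(2,1)
  grid max=2 at (1,1)
Step 3: ant0:(1,1)->S->(2,1) | ant1:(2,1)->N->(1,1)
  grid max=3 at (1,1)
Step 4: ant0:(2,1)->N->(1,1) | ant1:(1,1)->S->(2,1)
  grid max=4 at (1,1)
Step 5: ant0:(1,1)->S->(2,1) | ant1:(2,1)->N->(1,1)
  grid max=5 at (1,1)
Final grid:
  0 0 0 0 0
  0 5 0 0 0
  0 5 0 0 0
  0 0 0 0 0
  0 0 0 0 0
Max pheromone 5 at (1,1)

Answer: (1,1)=5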